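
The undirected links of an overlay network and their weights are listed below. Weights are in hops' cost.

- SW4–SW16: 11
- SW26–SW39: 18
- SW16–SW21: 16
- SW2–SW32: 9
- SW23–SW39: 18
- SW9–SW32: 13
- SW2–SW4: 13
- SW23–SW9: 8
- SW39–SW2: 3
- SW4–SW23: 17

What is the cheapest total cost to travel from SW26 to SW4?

34 hops' cost

Candidate routes:
SW26–SW39–SW23–SW4: 18+18+17 = 53
SW26–SW39–SW2–SW4: 18+3+13 = 34
The minimum is 34 hops' cost via SW26–SW39–SW2–SW4.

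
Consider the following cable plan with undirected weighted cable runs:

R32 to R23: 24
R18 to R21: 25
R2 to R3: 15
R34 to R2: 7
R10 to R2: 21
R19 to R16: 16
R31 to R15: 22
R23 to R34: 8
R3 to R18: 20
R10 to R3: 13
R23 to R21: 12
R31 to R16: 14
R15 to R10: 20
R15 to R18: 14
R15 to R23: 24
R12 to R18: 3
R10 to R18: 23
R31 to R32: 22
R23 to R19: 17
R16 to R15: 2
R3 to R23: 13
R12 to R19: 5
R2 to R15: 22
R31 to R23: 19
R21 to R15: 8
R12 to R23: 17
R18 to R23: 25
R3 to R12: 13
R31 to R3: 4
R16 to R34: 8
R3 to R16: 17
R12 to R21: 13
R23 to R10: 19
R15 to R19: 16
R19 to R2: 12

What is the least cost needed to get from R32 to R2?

39

Settle nodes by increasing distance from R32:
R32: 0
R31: 22  (via R32)
R23: 24  (via R32)
R3: 26  (via R31)
R34: 32  (via R23)
R21: 36  (via R23)
R16: 36  (via R31)
R15: 38  (via R16)
R12: 39  (via R3)
R2: 39  (via R34)
Shortest route: R32–R23–R34–R2 = 39.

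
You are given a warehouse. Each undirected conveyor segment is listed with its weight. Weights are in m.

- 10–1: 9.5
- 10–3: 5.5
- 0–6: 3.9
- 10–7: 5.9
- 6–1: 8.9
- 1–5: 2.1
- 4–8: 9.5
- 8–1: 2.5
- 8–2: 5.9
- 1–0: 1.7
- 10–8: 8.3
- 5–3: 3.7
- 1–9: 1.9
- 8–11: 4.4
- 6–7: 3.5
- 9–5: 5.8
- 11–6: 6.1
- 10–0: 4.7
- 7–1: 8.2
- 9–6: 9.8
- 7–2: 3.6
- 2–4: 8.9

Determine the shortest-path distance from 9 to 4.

13.9 m

Candidate routes:
9–1–8–2–4: 1.9+2.5+5.9+8.9 = 19.2
9–5–1–8–4: 5.8+2.1+2.5+9.5 = 19.9
9–1–8–4: 1.9+2.5+9.5 = 13.9
Cheapest is 9–1–8–4 at 13.9 m.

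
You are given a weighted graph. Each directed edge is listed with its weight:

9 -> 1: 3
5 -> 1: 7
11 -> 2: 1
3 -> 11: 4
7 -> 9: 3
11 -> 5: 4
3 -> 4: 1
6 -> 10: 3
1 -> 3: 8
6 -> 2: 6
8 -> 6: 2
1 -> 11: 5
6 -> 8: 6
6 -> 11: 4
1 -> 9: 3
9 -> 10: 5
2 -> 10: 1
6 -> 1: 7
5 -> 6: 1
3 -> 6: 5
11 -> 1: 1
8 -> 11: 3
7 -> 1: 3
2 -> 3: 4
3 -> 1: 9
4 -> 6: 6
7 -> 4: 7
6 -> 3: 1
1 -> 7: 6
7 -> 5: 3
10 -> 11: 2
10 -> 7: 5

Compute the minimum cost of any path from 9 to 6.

12

Shortest distances from 9:
9: 0
1: 3  (via 9)
10: 5  (via 9)
11: 7  (via 10)
2: 8  (via 11)
7: 9  (via 1)
3: 11  (via 1)
5: 11  (via 11)
4: 12  (via 3)
6: 12  (via 5)
Shortest route: 9–10–11–5–6 = 12.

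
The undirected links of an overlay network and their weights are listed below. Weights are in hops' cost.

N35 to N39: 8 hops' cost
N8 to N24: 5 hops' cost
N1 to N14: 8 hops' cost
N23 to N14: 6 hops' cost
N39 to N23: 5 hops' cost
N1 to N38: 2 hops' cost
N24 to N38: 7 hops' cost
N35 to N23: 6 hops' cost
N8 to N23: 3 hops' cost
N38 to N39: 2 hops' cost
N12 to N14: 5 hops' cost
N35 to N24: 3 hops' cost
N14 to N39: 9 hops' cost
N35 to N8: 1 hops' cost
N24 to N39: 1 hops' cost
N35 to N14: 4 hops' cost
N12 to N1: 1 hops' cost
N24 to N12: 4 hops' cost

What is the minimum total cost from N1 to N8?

9 hops' cost

Settle nodes by increasing distance from N1:
N1: 0
N12: 1  (via N1)
N38: 2  (via N1)
N39: 4  (via N38)
N24: 5  (via N12)
N14: 6  (via N12)
N35: 8  (via N24)
N23: 9  (via N39)
N8: 9  (via N35)
Shortest route: N1–N12–N24–N35–N8 = 9 hops' cost.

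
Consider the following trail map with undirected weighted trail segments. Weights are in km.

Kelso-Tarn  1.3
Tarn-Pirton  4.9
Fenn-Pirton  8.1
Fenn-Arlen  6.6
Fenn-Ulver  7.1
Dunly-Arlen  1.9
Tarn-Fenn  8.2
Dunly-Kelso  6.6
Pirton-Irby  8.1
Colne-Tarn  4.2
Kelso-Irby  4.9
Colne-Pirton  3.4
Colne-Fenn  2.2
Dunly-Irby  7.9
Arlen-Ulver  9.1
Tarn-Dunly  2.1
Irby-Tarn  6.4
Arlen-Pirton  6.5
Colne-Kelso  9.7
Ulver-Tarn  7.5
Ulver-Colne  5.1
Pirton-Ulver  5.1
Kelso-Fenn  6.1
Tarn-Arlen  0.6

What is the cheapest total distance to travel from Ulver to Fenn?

7.1 km

Shortest distances from Ulver:
Ulver: 0
Colne: 5.1  (via Ulver)
Pirton: 5.1  (via Ulver)
Fenn: 7.1  (via Ulver)
Shortest route: Ulver–Fenn = 7.1 km.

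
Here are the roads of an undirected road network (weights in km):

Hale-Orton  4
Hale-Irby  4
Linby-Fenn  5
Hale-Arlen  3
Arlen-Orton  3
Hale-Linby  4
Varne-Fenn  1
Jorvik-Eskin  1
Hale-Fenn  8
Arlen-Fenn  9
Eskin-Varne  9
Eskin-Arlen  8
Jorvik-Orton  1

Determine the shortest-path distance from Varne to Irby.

13 km

Shortest distances from Varne:
Varne: 0
Fenn: 1  (via Varne)
Linby: 6  (via Fenn)
Eskin: 9  (via Varne)
Hale: 9  (via Fenn)
Jorvik: 10  (via Eskin)
Arlen: 10  (via Fenn)
Orton: 11  (via Jorvik)
Irby: 13  (via Hale)
Shortest route: Varne → Fenn → Hale → Irby = 13 km.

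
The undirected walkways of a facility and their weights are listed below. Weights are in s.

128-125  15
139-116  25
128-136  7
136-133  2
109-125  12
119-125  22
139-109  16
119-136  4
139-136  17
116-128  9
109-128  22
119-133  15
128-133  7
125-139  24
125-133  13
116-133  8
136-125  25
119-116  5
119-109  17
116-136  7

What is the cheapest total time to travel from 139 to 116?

Settle nodes by increasing distance from 139:
139: 0
109: 16  (via 139)
136: 17  (via 139)
133: 19  (via 136)
119: 21  (via 136)
116: 24  (via 136)
Shortest route: 139–136–116 = 24 s.

24 s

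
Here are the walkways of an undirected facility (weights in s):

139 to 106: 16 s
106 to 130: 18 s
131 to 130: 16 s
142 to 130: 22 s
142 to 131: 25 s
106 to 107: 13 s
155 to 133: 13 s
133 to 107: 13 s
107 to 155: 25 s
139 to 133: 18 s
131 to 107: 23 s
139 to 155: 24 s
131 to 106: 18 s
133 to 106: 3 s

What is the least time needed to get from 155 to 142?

56 s

Candidate routes:
155–133–106–131–130–142: 13+3+18+16+22 = 72
155–133–106–131–142: 13+3+18+25 = 59
155–133–106–130–142: 13+3+18+22 = 56
Cheapest is 155–133–106–130–142 at 56 s.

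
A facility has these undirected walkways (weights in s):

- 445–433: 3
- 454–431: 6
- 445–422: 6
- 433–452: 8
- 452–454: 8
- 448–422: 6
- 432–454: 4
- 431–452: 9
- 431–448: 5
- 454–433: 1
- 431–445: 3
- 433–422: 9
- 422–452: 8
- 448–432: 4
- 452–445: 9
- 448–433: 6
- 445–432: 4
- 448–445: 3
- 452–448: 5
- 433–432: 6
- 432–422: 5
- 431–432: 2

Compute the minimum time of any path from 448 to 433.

6 s

Enumerating some paths:
448 - 432 - 433: 4+6 = 10
448 - 433: 6 = 6
448 - 432 - 454 - 433: 4+4+1 = 9
Cheapest is 448 - 433 at 6 s.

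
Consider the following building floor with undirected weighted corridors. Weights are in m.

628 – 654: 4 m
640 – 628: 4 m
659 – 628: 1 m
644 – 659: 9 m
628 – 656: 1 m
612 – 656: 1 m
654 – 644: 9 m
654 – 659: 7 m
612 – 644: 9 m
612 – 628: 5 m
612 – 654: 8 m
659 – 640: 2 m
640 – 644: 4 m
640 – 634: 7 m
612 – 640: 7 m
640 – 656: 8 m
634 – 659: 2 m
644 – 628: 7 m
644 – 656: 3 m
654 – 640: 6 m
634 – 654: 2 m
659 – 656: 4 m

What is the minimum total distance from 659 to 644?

Settle nodes by increasing distance from 659:
659: 0
628: 1  (via 659)
656: 2  (via 628)
640: 2  (via 659)
634: 2  (via 659)
612: 3  (via 656)
654: 4  (via 634)
644: 5  (via 656)
Shortest route: 659–628–656–644 = 5 m.

5 m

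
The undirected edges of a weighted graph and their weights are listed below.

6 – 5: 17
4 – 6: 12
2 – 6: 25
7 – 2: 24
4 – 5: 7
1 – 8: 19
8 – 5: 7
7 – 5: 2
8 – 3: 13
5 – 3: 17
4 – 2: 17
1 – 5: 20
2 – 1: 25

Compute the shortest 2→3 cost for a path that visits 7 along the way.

43

Shortest 2→7: 2 → 7 = 24
Best 7 to 3: 7 → 5 → 3 costing 19
Total via 7: 24 + 19 = 43.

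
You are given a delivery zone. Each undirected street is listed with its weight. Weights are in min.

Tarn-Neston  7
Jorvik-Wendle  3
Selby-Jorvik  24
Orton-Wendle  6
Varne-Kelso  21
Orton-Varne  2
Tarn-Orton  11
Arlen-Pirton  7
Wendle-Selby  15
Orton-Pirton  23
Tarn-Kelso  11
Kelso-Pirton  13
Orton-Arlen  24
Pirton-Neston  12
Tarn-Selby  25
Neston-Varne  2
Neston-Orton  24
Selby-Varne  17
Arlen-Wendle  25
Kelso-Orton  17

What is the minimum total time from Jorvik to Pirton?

25 min

Settle nodes by increasing distance from Jorvik:
Jorvik: 0
Wendle: 3  (via Jorvik)
Orton: 9  (via Wendle)
Varne: 11  (via Orton)
Neston: 13  (via Varne)
Selby: 18  (via Wendle)
Tarn: 20  (via Orton)
Pirton: 25  (via Neston)
Shortest route: Jorvik–Wendle–Orton–Varne–Neston–Pirton = 25 min.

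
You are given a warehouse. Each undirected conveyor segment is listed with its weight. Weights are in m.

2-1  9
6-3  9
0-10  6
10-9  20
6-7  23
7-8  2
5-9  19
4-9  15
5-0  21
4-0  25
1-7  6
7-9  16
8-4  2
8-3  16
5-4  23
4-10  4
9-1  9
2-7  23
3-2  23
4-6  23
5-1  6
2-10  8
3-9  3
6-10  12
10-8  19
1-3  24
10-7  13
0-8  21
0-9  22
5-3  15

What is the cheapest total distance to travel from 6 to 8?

Compare a few routes:
6 - 10 - 4 - 8: 12+4+2 = 18
6 - 4 - 8: 23+2 = 25
6 - 3 - 8: 9+16 = 25
Cheapest is 6 - 10 - 4 - 8 at 18 m.

18 m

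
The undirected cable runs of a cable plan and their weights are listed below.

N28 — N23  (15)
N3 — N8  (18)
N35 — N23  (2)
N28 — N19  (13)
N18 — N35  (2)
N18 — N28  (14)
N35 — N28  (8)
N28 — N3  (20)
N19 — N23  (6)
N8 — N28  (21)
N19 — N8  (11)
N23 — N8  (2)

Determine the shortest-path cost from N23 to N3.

20

Settle nodes by increasing distance from N23:
N23: 0
N35: 2  (via N23)
N8: 2  (via N23)
N18: 4  (via N35)
N19: 6  (via N23)
N28: 10  (via N35)
N3: 20  (via N8)
Shortest route: N23 → N8 → N3 = 20.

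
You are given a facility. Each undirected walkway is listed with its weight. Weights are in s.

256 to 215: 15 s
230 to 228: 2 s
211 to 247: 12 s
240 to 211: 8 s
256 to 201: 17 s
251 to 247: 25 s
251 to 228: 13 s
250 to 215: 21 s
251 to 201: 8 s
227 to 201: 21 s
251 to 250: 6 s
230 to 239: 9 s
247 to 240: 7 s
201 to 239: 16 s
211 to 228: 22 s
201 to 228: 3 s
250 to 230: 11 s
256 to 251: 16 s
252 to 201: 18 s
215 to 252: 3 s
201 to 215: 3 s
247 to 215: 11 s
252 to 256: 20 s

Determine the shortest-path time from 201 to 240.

21 s

Enumerating some paths:
201–228–211–240: 3+22+8 = 33
201–215–247–240: 3+11+7 = 21
The minimum is 21 s via 201–215–247–240.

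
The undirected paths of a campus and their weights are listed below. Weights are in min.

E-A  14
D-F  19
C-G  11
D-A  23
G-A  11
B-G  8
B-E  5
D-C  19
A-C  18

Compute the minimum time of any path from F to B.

57 min

Enumerating some paths:
F - D - A - G - B: 19+23+11+8 = 61
F - D - A - E - B: 19+23+14+5 = 61
F - D - C - G - B: 19+19+11+8 = 57
The minimum is 57 min via F - D - C - G - B.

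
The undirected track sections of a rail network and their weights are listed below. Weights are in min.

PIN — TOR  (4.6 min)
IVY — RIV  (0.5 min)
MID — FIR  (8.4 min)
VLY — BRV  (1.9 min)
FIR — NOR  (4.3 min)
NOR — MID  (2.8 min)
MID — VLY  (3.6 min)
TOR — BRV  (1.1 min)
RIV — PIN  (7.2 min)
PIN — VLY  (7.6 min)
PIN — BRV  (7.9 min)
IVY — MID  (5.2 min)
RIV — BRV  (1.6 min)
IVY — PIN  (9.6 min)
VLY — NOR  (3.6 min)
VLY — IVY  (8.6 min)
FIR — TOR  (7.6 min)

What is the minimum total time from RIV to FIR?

10.3 min

Candidate routes:
RIV–BRV–VLY–NOR–FIR: 1.6+1.9+3.6+4.3 = 11.4
RIV–BRV–TOR–FIR: 1.6+1.1+7.6 = 10.3
Cheapest is RIV–BRV–TOR–FIR at 10.3 min.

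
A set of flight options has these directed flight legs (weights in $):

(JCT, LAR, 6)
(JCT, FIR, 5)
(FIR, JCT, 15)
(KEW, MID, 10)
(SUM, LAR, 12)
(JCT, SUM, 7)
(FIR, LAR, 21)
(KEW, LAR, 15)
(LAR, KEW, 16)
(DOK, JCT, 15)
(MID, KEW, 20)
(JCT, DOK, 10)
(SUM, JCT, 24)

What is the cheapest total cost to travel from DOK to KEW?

$37

Settle nodes by increasing distance from DOK:
DOK: 0
JCT: 15  (via DOK)
FIR: 20  (via JCT)
LAR: 21  (via JCT)
SUM: 22  (via JCT)
KEW: 37  (via LAR)
Shortest route: DOK → JCT → LAR → KEW = $37.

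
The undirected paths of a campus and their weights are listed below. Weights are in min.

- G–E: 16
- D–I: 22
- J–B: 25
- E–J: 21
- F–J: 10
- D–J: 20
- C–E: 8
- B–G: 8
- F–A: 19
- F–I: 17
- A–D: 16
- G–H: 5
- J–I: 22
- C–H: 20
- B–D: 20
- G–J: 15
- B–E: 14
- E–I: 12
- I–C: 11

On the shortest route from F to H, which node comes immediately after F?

J

Compare a few routes:
F–J–G–H: 10+15+5 = 30
F–I–C–H: 17+11+20 = 48
The minimum is 30 min via F–J–G–H.
So from F the first move is to J.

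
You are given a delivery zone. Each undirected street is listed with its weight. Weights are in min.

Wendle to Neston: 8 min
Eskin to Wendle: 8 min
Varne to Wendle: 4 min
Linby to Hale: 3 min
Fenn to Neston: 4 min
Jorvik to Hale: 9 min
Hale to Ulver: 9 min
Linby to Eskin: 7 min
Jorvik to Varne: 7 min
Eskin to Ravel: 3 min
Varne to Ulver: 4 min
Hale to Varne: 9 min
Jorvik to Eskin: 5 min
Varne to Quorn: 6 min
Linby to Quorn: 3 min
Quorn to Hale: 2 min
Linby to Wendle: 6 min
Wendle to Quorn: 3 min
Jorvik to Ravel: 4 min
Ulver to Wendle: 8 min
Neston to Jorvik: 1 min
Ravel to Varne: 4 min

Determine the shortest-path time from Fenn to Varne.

Settle nodes by increasing distance from Fenn:
Fenn: 0
Neston: 4  (via Fenn)
Jorvik: 5  (via Neston)
Ravel: 9  (via Jorvik)
Eskin: 10  (via Jorvik)
Varne: 12  (via Jorvik)
Shortest route: Fenn → Neston → Jorvik → Varne = 12 min.

12 min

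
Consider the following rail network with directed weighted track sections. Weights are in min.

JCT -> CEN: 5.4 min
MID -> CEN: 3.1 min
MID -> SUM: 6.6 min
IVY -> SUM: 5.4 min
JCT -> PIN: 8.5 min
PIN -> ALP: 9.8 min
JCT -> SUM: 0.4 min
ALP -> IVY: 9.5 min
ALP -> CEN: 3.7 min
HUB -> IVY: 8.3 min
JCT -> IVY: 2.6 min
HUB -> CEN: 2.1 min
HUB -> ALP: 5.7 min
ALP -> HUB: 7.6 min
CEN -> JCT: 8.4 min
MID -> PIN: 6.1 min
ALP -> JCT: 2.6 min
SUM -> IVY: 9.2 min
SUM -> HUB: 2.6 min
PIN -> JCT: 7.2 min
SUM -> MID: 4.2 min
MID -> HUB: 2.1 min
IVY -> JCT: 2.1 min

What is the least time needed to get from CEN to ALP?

Settle nodes by increasing distance from CEN:
CEN: 0
JCT: 8.4  (via CEN)
SUM: 8.8  (via JCT)
IVY: 11  (via JCT)
HUB: 11.4  (via SUM)
MID: 13  (via SUM)
PIN: 16.9  (via JCT)
ALP: 17.1  (via HUB)
Shortest route: CEN → JCT → SUM → HUB → ALP = 17.1 min.

17.1 min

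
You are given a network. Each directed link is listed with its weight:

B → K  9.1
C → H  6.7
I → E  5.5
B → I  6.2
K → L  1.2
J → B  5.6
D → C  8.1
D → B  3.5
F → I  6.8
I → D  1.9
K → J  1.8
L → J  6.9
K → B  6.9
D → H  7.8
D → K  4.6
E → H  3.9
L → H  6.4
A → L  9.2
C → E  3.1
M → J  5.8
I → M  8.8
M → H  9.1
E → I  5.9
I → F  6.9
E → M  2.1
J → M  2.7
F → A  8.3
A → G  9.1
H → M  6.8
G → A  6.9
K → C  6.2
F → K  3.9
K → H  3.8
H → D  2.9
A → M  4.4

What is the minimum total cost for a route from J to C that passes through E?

Best J to E: J–B–I–E costing 17.3
Best E to C: E–H–D–C costing 14.9
Total via E: 17.3 + 14.9 = 32.2.

32.2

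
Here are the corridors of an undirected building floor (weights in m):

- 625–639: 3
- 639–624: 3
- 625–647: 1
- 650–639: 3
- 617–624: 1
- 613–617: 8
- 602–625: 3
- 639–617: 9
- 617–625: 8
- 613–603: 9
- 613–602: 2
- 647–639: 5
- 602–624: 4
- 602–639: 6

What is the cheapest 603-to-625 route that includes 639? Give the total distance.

20 m

Shortest 603→639: 603 → 613 → 602 → 639 = 17
Best 639 to 625: 639 → 625 costing 3
Total via 639: 17 + 3 = 20 m.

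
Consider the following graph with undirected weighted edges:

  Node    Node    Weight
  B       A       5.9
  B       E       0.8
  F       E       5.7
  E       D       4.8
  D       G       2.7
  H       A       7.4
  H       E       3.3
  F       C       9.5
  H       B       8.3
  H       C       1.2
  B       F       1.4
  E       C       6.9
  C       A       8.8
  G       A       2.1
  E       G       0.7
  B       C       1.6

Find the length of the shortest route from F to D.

5.6

Compare a few routes:
F - E - G - D: 5.7+0.7+2.7 = 9.1
F - B - E - D: 1.4+0.8+4.8 = 7
F - B - E - G - D: 1.4+0.8+0.7+2.7 = 5.6
The minimum is 5.6 via F - B - E - G - D.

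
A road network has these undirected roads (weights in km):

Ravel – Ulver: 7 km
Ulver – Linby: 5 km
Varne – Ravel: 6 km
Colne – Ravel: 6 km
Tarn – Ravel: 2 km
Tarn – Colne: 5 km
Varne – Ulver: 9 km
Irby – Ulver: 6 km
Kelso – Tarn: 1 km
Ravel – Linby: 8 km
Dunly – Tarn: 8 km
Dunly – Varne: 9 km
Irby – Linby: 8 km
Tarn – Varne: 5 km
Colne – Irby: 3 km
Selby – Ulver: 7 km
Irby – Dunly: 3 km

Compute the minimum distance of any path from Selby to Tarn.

Settle nodes by increasing distance from Selby:
Selby: 0
Ulver: 7  (via Selby)
Linby: 12  (via Ulver)
Irby: 13  (via Ulver)
Ravel: 14  (via Ulver)
Colne: 16  (via Irby)
Varne: 16  (via Ulver)
Tarn: 16  (via Ravel)
Shortest route: Selby–Ulver–Ravel–Tarn = 16 km.

16 km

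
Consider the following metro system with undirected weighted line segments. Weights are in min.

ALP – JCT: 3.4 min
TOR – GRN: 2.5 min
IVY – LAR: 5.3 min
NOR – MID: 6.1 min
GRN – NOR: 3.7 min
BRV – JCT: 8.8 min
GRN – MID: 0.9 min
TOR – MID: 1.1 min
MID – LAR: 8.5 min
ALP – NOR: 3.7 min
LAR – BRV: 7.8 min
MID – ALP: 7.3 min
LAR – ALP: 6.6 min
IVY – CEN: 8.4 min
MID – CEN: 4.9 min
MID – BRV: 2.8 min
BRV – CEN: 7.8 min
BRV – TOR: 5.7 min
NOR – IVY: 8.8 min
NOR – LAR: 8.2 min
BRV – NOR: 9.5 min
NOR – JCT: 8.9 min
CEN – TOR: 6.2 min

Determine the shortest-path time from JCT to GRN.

10.8 min

Running Dijkstra from JCT:
JCT: 0
ALP: 3.4  (via JCT)
NOR: 7.1  (via ALP)
BRV: 8.8  (via JCT)
LAR: 10  (via ALP)
MID: 10.7  (via ALP)
GRN: 10.8  (via NOR)
Shortest route: JCT–ALP–NOR–GRN = 10.8 min.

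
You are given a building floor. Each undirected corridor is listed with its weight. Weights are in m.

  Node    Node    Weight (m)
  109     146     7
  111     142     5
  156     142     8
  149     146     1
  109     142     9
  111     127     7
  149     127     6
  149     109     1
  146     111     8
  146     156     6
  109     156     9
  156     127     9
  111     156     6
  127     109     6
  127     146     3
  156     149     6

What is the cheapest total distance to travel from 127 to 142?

12 m

Shortest distances from 127:
127: 0
146: 3  (via 127)
149: 4  (via 146)
109: 5  (via 149)
111: 7  (via 127)
156: 9  (via 127)
142: 12  (via 111)
Shortest route: 127 → 111 → 142 = 12 m.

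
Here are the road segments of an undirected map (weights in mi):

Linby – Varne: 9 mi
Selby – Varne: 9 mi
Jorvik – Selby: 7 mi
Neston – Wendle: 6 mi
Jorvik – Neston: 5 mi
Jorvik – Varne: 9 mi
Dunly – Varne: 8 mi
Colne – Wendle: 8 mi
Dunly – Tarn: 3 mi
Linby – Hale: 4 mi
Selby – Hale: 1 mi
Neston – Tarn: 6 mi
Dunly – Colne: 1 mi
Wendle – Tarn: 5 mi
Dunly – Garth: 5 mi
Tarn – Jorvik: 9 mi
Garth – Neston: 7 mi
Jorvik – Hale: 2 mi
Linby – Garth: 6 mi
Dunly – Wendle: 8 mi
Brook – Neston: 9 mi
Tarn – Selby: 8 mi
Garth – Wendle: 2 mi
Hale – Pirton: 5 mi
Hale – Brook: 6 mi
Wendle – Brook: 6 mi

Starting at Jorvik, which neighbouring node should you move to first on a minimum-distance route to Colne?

Candidate routes:
Jorvik–Neston–Tarn–Dunly–Colne: 5+6+3+1 = 15
Jorvik–Tarn–Dunly–Colne: 9+3+1 = 13
Cheapest is Jorvik–Tarn–Dunly–Colne at 13 mi.
So from Jorvik the first move is to Tarn.

Tarn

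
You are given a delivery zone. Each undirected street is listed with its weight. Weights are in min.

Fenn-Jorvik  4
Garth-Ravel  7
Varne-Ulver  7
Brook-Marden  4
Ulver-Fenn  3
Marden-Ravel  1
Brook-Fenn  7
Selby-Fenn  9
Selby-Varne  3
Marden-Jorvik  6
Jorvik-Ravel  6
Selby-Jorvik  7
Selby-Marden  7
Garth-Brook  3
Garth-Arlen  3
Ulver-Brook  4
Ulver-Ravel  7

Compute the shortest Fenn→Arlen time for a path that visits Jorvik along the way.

20 min

Best Fenn to Jorvik: Fenn → Jorvik costing 4
Best Jorvik to Arlen: Jorvik → Ravel → Garth → Arlen costing 16
Total via Jorvik: 4 + 16 = 20 min.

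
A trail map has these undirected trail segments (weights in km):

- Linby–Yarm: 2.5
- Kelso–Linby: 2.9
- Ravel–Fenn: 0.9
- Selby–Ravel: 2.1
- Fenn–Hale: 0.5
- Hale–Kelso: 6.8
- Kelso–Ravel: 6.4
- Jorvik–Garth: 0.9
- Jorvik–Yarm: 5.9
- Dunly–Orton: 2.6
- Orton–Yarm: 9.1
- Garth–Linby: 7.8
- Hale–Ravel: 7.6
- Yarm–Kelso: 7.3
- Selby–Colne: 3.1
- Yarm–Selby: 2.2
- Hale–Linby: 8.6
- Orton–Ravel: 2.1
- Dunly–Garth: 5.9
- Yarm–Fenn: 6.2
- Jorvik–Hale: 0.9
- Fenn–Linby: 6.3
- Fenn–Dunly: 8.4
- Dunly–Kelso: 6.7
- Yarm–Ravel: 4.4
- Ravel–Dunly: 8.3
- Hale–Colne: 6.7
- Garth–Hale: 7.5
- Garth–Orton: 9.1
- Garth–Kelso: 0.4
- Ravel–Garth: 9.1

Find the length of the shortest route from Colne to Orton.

7.3 km

Settle nodes by increasing distance from Colne:
Colne: 0
Selby: 3.1  (via Colne)
Ravel: 5.2  (via Selby)
Yarm: 5.3  (via Selby)
Fenn: 6.1  (via Ravel)
Hale: 6.6  (via Fenn)
Orton: 7.3  (via Ravel)
Shortest route: Colne–Selby–Ravel–Orton = 7.3 km.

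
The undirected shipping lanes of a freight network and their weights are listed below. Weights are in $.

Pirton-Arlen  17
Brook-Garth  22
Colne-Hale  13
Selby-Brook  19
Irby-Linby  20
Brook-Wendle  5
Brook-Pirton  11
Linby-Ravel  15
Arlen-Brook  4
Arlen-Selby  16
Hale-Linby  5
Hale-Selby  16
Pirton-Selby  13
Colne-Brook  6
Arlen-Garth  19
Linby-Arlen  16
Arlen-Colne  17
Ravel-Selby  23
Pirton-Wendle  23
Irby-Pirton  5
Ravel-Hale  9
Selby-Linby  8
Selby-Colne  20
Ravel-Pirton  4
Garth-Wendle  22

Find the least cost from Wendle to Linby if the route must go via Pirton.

$34

Best Wendle to Pirton: Wendle–Brook–Pirton costing 16
Shortest Pirton→Linby: Pirton–Ravel–Hale–Linby = 18
Total via Pirton: 16 + 18 = $34.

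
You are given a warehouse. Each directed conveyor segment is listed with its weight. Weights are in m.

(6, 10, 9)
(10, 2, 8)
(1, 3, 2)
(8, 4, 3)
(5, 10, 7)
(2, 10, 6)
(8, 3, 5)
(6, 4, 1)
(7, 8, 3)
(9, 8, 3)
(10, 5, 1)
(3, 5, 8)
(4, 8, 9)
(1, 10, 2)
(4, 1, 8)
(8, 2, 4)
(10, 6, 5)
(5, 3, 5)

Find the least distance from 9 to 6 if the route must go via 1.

Shortest 9→1: 9–8–4–1 = 14
Best 1 to 6: 1–10–6 costing 7
Total via 1: 14 + 7 = 21 m.

21 m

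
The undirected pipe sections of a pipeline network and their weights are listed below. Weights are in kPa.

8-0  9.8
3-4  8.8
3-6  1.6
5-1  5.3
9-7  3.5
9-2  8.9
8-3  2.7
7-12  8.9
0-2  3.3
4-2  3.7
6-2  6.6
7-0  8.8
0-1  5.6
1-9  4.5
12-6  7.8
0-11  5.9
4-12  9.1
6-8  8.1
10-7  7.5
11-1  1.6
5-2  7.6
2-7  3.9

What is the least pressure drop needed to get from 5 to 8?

Compare a few routes:
5 - 2 - 6 - 3 - 8: 7.6+6.6+1.6+2.7 = 18.5
5 - 1 - 0 - 8: 5.3+5.6+9.8 = 20.7
Cheapest is 5 - 2 - 6 - 3 - 8 at 18.5 kPa.

18.5 kPa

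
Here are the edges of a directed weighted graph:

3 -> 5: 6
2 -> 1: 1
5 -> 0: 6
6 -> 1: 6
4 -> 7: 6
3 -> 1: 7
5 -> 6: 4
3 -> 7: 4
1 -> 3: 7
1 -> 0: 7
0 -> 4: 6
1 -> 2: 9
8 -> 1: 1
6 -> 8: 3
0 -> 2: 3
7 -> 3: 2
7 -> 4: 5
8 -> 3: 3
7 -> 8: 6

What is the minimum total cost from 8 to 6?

13

Enumerating some paths:
8 - 3 - 5 - 6: 3+6+4 = 13
8 - 1 - 0 - 4 - 7 - 3 - 5 - 6: 1+7+6+6+2+6+4 = 32
8 - 1 - 3 - 5 - 6: 1+7+6+4 = 18
Cheapest is 8 - 3 - 5 - 6 at 13.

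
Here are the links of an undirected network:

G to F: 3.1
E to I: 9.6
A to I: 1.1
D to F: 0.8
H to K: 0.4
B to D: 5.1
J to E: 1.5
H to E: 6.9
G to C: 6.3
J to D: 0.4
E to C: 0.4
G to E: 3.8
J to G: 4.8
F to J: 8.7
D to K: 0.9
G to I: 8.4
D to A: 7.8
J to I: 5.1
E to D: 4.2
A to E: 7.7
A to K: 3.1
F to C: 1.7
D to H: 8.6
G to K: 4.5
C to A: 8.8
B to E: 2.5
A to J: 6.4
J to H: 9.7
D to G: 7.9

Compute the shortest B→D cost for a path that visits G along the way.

10.2

Shortest B→G: B–E–G = 6.3
Best G to D: G–F–D costing 3.9
Total via G: 6.3 + 3.9 = 10.2.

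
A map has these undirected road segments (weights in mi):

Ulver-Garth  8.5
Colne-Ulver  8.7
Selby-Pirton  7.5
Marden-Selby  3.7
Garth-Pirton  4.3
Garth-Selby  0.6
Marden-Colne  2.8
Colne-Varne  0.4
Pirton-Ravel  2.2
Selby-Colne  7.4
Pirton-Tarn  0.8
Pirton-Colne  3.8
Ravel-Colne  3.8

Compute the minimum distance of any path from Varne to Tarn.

Shortest distances from Varne:
Varne: 0
Colne: 0.4  (via Varne)
Marden: 3.2  (via Colne)
Ravel: 4.2  (via Colne)
Pirton: 4.2  (via Colne)
Tarn: 5  (via Pirton)
Shortest route: Varne–Colne–Pirton–Tarn = 5 mi.

5 mi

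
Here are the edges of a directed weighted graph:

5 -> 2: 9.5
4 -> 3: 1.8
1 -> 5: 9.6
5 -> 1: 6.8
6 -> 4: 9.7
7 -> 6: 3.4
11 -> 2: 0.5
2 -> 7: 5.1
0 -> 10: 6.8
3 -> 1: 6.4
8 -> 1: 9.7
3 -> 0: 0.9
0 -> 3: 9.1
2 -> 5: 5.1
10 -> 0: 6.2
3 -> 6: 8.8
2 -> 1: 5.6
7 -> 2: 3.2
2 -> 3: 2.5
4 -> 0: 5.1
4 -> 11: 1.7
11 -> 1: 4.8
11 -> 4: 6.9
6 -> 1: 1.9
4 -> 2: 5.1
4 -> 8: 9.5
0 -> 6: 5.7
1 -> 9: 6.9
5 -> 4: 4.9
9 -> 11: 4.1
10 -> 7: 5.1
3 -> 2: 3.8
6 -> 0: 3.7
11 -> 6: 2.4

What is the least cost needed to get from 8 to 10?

31.4

Shortest distances from 8:
8: 0
1: 9.7  (via 8)
9: 16.6  (via 1)
5: 19.3  (via 1)
11: 20.7  (via 9)
2: 21.2  (via 11)
6: 23.1  (via 11)
3: 23.7  (via 2)
4: 24.2  (via 5)
0: 24.6  (via 3)
7: 26.3  (via 2)
10: 31.4  (via 0)
Shortest route: 8 → 1 → 9 → 11 → 2 → 3 → 0 → 10 = 31.4.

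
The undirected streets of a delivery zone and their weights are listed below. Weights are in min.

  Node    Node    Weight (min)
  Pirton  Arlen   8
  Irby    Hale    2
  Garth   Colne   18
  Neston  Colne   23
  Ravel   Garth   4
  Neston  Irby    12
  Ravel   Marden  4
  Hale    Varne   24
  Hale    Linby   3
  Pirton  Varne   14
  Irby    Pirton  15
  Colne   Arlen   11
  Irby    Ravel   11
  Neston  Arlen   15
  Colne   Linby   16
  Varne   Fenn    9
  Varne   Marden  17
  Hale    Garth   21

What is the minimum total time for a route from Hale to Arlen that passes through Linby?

30 min

Shortest Hale→Linby: Hale–Linby = 3
Shortest Linby→Arlen: Linby–Colne–Arlen = 27
Total via Linby: 3 + 27 = 30 min.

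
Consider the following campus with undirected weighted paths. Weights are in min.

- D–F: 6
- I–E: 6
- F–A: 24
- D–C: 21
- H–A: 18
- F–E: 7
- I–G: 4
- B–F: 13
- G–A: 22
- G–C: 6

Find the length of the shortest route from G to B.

Shortest distances from G:
G: 0
I: 4  (via G)
C: 6  (via G)
E: 10  (via I)
F: 17  (via E)
A: 22  (via G)
D: 23  (via F)
B: 30  (via F)
Shortest route: G–I–E–F–B = 30 min.

30 min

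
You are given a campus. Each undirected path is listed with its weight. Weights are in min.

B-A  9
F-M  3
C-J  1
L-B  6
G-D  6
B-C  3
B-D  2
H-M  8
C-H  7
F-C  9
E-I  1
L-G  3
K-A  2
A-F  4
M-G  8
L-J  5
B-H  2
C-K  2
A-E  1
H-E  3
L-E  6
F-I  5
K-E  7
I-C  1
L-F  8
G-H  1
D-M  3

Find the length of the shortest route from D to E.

7 min

Compare a few routes:
D–B–H–E: 2+2+3 = 7
D–B–C–K–A–E: 2+3+2+2+1 = 10
D–G–H–E: 6+1+3 = 10
Cheapest is D–B–H–E at 7 min.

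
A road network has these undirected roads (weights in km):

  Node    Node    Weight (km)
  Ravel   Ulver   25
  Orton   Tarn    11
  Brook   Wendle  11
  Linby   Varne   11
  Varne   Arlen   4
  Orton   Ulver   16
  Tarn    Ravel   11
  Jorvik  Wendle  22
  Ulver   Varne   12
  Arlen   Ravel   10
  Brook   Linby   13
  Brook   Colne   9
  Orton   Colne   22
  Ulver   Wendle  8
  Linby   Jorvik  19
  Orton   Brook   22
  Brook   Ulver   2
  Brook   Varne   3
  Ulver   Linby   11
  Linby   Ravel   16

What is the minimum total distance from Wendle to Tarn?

35 km

Running Dijkstra from Wendle:
Wendle: 0
Ulver: 8  (via Wendle)
Brook: 10  (via Ulver)
Varne: 13  (via Brook)
Arlen: 17  (via Varne)
Linby: 19  (via Ulver)
Colne: 19  (via Brook)
Jorvik: 22  (via Wendle)
Orton: 24  (via Ulver)
Ravel: 27  (via Arlen)
Tarn: 35  (via Orton)
Shortest route: Wendle–Ulver–Orton–Tarn = 35 km.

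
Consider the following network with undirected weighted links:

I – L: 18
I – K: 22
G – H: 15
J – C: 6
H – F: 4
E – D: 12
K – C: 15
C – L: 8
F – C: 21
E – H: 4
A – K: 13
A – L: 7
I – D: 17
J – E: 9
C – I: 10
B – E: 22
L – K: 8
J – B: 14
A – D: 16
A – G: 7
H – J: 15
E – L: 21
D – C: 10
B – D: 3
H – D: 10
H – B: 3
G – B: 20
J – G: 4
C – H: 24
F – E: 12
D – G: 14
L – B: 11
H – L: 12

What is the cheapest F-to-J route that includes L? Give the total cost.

Shortest F→L: F–H–L = 16
Best L to J: L–C–J costing 14
Total via L: 16 + 14 = 30.

30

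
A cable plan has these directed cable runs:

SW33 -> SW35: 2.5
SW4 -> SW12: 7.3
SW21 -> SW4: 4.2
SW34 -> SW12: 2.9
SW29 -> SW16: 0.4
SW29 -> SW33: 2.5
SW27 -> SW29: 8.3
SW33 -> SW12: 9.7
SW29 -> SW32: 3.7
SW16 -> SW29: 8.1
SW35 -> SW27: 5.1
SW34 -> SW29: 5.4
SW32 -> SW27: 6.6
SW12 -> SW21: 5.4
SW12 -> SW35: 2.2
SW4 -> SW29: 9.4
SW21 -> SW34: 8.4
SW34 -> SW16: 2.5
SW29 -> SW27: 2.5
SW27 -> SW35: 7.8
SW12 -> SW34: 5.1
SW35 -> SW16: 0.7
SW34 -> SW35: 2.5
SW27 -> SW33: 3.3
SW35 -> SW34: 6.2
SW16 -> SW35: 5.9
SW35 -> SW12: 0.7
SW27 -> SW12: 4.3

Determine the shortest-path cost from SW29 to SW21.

Shortest distances from SW29:
SW29: 0
SW16: 0.4  (via SW29)
SW27: 2.5  (via SW29)
SW33: 2.5  (via SW29)
SW32: 3.7  (via SW29)
SW35: 5  (via SW33)
SW12: 5.7  (via SW35)
SW34: 10.8  (via SW12)
SW21: 11.1  (via SW12)
Shortest route: SW29–SW33–SW35–SW12–SW21 = 11.1.

11.1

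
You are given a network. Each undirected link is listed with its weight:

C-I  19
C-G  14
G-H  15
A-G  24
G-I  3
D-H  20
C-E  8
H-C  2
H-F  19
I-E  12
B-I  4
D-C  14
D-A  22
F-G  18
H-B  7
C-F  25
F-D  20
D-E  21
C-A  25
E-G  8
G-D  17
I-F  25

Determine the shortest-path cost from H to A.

Settle nodes by increasing distance from H:
H: 0
C: 2  (via H)
B: 7  (via H)
E: 10  (via C)
I: 11  (via B)
G: 14  (via I)
D: 16  (via C)
F: 19  (via H)
A: 27  (via C)
Shortest route: H → C → A = 27.

27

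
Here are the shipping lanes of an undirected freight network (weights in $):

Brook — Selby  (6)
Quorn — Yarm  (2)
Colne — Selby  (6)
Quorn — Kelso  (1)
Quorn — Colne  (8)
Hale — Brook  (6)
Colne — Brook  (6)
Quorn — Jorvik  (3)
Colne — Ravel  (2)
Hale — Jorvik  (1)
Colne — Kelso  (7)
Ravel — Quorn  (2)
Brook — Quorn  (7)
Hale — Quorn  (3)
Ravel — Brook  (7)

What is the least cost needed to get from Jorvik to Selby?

$13

Shortest distances from Jorvik:
Jorvik: 0
Hale: 1  (via Jorvik)
Quorn: 3  (via Jorvik)
Kelso: 4  (via Quorn)
Yarm: 5  (via Quorn)
Ravel: 5  (via Quorn)
Colne: 7  (via Ravel)
Brook: 7  (via Hale)
Selby: 13  (via Colne)
Shortest route: Jorvik–Quorn–Ravel–Colne–Selby = $13.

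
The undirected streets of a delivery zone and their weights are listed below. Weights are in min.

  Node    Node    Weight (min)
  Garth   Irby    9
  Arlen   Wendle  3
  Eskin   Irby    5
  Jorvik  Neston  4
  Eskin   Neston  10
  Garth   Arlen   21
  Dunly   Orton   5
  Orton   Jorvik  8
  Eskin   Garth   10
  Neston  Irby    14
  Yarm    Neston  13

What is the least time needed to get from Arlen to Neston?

Settle nodes by increasing distance from Arlen:
Arlen: 0
Wendle: 3  (via Arlen)
Garth: 21  (via Arlen)
Irby: 30  (via Garth)
Eskin: 31  (via Garth)
Neston: 41  (via Eskin)
Shortest route: Arlen → Garth → Eskin → Neston = 41 min.

41 min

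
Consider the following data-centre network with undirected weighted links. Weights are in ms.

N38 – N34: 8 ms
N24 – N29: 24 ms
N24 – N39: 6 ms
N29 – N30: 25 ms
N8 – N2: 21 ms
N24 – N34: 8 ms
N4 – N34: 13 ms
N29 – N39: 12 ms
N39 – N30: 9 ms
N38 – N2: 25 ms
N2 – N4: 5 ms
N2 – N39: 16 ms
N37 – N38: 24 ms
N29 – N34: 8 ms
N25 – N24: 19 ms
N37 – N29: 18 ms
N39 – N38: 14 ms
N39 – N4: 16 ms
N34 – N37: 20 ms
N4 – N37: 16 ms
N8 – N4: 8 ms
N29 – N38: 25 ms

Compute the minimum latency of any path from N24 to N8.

29 ms

Enumerating some paths:
N24–N39–N2–N4–N8: 6+16+5+8 = 35
N24–N34–N4–N8: 8+13+8 = 29
N24–N39–N4–N8: 6+16+8 = 30
N24–N39–N2–N8: 6+16+21 = 43
The minimum is 29 ms via N24–N34–N4–N8.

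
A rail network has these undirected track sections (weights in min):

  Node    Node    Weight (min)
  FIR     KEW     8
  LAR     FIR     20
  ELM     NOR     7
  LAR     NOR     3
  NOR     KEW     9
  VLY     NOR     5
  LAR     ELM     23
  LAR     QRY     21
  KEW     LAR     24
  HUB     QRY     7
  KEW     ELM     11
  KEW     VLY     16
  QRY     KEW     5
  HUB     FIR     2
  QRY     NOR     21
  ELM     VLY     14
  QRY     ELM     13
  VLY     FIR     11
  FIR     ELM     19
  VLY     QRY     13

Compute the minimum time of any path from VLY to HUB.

Settle nodes by increasing distance from VLY:
VLY: 0
NOR: 5  (via VLY)
LAR: 8  (via NOR)
FIR: 11  (via VLY)
ELM: 12  (via NOR)
HUB: 13  (via FIR)
Shortest route: VLY → FIR → HUB = 13 min.

13 min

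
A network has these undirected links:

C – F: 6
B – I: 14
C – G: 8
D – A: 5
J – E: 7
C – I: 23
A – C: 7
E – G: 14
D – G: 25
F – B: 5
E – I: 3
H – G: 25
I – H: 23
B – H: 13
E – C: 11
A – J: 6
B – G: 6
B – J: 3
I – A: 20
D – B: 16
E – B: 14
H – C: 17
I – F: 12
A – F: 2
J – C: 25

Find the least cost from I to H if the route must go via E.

Shortest I→E: I–E = 3
Shortest E→H: E–J–B–H = 23
Total via E: 3 + 23 = 26.

26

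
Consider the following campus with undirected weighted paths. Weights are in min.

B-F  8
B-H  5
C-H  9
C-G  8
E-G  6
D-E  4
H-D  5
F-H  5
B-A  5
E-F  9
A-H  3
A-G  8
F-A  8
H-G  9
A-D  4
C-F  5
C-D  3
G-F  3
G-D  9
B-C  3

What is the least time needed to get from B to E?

Enumerating some paths:
B - A - D - E: 5+4+4 = 13
B - H - D - E: 5+5+4 = 14
B - C - D - E: 3+3+4 = 10
B - H - A - D - E: 5+3+4+4 = 16
The minimum is 10 min via B - C - D - E.

10 min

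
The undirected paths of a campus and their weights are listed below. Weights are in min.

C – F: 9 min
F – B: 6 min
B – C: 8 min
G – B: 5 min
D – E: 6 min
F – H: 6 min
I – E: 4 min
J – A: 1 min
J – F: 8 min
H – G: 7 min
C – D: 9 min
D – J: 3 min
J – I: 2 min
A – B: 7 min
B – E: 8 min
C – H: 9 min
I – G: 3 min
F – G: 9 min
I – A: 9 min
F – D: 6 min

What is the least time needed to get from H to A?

13 min

Candidate routes:
H - F - J - A: 6+8+1 = 15
H - G - I - J - A: 7+3+2+1 = 13
H - F - D - J - A: 6+6+3+1 = 16
H - G - B - A: 7+5+7 = 19
Cheapest is H - G - I - J - A at 13 min.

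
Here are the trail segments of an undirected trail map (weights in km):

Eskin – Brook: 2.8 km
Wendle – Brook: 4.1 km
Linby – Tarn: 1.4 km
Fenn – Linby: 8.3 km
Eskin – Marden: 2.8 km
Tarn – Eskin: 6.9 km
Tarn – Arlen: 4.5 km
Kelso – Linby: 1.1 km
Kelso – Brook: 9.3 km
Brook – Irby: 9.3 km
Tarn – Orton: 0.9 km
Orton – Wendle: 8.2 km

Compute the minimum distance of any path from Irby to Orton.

Settle nodes by increasing distance from Irby:
Irby: 0
Brook: 9.3  (via Irby)
Eskin: 12.1  (via Brook)
Wendle: 13.4  (via Brook)
Marden: 14.9  (via Eskin)
Kelso: 18.6  (via Brook)
Tarn: 19  (via Eskin)
Linby: 19.7  (via Kelso)
Orton: 19.9  (via Tarn)
Shortest route: Irby–Brook–Eskin–Tarn–Orton = 19.9 km.

19.9 km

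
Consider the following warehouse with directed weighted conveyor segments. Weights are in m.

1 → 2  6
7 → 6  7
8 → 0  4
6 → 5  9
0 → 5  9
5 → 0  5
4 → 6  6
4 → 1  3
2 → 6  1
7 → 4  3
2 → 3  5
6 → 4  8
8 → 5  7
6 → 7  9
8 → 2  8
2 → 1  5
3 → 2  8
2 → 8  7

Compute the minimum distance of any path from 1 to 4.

15 m

Running Dijkstra from 1:
1: 0
2: 6  (via 1)
6: 7  (via 2)
3: 11  (via 2)
8: 13  (via 2)
4: 15  (via 6)
Shortest route: 1–2–6–4 = 15 m.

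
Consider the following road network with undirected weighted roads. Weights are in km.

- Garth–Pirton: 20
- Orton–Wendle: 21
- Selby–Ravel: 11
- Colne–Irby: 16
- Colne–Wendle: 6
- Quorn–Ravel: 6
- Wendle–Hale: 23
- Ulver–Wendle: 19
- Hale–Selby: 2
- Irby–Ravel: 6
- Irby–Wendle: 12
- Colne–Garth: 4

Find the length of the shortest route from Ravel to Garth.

26 km

Running Dijkstra from Ravel:
Ravel: 0
Quorn: 6  (via Ravel)
Irby: 6  (via Ravel)
Selby: 11  (via Ravel)
Hale: 13  (via Selby)
Wendle: 18  (via Irby)
Colne: 22  (via Irby)
Garth: 26  (via Colne)
Shortest route: Ravel → Irby → Colne → Garth = 26 km.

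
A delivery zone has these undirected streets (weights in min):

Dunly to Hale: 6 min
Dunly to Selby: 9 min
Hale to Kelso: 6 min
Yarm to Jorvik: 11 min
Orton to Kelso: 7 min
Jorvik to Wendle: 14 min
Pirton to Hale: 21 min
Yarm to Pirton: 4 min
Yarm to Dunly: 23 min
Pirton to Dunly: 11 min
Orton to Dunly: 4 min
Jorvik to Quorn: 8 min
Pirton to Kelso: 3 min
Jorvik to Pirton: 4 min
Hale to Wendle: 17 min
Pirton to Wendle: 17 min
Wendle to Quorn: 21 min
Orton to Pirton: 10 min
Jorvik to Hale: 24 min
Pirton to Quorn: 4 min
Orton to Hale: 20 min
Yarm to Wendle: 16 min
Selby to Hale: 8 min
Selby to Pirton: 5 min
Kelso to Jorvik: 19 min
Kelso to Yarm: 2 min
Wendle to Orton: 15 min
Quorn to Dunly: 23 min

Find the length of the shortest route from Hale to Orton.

Running Dijkstra from Hale:
Hale: 0
Kelso: 6  (via Hale)
Dunly: 6  (via Hale)
Yarm: 8  (via Kelso)
Selby: 8  (via Hale)
Pirton: 9  (via Kelso)
Orton: 10  (via Dunly)
Shortest route: Hale–Dunly–Orton = 10 min.

10 min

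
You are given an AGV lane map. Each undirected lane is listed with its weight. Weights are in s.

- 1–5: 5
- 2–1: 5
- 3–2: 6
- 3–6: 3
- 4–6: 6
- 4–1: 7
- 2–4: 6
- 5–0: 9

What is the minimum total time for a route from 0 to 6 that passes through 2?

28 s

Best 0 to 2: 0 → 5 → 1 → 2 costing 19
Shortest 2→6: 2 → 3 → 6 = 9
Total via 2: 19 + 9 = 28 s.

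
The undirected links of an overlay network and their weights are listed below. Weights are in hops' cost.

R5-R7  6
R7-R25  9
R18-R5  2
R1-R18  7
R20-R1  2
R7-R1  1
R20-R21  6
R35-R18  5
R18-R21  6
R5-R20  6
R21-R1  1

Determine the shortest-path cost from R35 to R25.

22 hops' cost

Shortest distances from R35:
R35: 0
R18: 5  (via R35)
R5: 7  (via R18)
R21: 11  (via R18)
R1: 12  (via R18)
R7: 13  (via R5)
R20: 13  (via R5)
R25: 22  (via R7)
Shortest route: R35–R18–R5–R7–R25 = 22 hops' cost.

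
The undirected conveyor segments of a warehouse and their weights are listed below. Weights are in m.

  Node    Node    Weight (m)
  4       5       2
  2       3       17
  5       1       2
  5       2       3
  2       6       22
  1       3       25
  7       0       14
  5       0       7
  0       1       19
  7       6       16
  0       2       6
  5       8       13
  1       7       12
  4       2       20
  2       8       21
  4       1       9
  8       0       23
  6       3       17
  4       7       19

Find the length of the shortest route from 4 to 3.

Settle nodes by increasing distance from 4:
4: 0
5: 2  (via 4)
1: 4  (via 5)
2: 5  (via 5)
0: 9  (via 5)
8: 15  (via 5)
7: 16  (via 1)
3: 22  (via 2)
Shortest route: 4–5–2–3 = 22 m.

22 m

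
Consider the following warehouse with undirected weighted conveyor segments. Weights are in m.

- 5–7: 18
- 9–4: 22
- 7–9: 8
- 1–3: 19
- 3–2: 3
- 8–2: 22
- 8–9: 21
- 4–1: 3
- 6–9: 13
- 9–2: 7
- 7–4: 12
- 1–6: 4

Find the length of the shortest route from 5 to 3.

Compare a few routes:
5–7–9–2–3: 18+8+7+3 = 36
5–7–4–1–6–9–2–3: 18+12+3+4+13+7+3 = 60
5–7–4–1–3: 18+12+3+19 = 52
Cheapest is 5–7–9–2–3 at 36 m.

36 m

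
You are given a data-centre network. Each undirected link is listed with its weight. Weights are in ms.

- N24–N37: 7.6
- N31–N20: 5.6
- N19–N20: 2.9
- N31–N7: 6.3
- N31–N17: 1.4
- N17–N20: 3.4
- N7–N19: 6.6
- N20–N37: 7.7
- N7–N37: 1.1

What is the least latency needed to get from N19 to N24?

Shortest distances from N19:
N19: 0
N20: 2.9  (via N19)
N17: 6.3  (via N20)
N7: 6.6  (via N19)
N31: 7.7  (via N17)
N37: 7.7  (via N7)
N24: 15.3  (via N37)
Shortest route: N19–N7–N37–N24 = 15.3 ms.

15.3 ms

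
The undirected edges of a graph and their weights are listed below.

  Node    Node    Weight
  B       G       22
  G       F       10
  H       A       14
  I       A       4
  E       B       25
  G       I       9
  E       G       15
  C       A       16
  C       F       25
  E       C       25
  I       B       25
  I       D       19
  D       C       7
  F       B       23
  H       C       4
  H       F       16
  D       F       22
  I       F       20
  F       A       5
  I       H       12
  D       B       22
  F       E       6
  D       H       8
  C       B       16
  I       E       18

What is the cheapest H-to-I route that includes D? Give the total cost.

Shortest H→D: H–D = 8
Best D to I: D–I costing 19
Total via D: 8 + 19 = 27.

27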